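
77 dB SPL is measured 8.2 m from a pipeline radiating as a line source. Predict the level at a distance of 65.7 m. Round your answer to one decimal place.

Cylindrical spreading from a line source gives a 10·log₁₀(r₂/r₁) drop.
L₂ = 77 − 10·log₁₀(65.7/8.2) = 77 − 9.038 = 67.96 dB SPL.

68.0 dB SPL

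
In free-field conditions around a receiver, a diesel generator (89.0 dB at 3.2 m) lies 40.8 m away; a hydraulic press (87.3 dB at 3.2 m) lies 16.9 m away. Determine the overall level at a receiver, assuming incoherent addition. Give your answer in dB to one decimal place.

First find each source's level at the receiver (point-source: −20·log₁₀(r/r_ref)), then combine on an intensity basis.
diesel generator: 89.0 − 20·log₁₀(40.8/3.2) = 89.0 − 22.11 = 66.89 dB.
hydraulic press: 87.3 − 20·log₁₀(16.9/3.2) = 87.3 − 14.45 = 72.85 dB.
Σ 10^(L/10) = 2.414e+07 → L_total = 10·log₁₀(2.414e+07) = 73.83 dB.

73.8 dB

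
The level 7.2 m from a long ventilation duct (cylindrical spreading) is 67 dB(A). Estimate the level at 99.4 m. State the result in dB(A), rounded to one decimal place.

Cylindrical spreading from a line source gives a 10·log₁₀(r₂/r₁) drop.
L₂ = 67 − 10·log₁₀(99.4/7.2) = 67 − 11.401 = 55.60 dB(A).

55.6 dB(A)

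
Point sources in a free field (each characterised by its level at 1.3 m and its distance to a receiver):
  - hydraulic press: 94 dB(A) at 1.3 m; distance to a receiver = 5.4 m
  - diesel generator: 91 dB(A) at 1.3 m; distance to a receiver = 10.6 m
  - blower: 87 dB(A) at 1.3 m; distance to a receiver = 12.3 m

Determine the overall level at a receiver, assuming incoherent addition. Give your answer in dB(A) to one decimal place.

82.3 dB(A)

First find each source's level at the receiver (point-source: −20·log₁₀(r/r_ref)), then combine on an intensity basis.
hydraulic press: 94 − 20·log₁₀(5.4/1.3) = 94 − 12.37 = 81.63 dB(A).
diesel generator: 91 − 20·log₁₀(10.6/1.3) = 91 − 18.23 = 72.77 dB(A).
blower: 87 − 20·log₁₀(12.3/1.3) = 87 − 19.52 = 67.48 dB(A).
Σ 10^(L/10) = 1.701e+08 → L_total = 10·log₁₀(1.701e+08) = 82.31 dB(A).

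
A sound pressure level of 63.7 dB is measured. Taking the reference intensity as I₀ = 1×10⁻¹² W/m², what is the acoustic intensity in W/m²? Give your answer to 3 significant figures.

2.34e-06 W/m²

I/I₀ = 10^(63.7/10) = 2.344e+06, so I = 2.344e+06 × 10⁻¹² W/m².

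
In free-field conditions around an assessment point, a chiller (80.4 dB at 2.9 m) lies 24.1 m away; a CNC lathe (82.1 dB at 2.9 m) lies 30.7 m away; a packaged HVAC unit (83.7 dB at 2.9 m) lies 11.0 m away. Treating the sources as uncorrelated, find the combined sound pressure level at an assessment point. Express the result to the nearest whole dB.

Apply inverse-square spreading to bring every level to the receiver, then sum 10^(L/10).
chiller: 80.4 − 20·log₁₀(24.1/2.9) = 80.4 − 18.39 = 62.01 dB.
CNC lathe: 82.1 − 20·log₁₀(30.7/2.9) = 82.1 − 20.49 = 61.61 dB.
packaged HVAC unit: 83.7 − 20·log₁₀(11.0/2.9) = 83.7 − 11.58 = 72.12 dB.
Σ 10^(L/10) = 1.933e+07 → L_total = 10·log₁₀(1.933e+07) = 72.86 dB.

73 dB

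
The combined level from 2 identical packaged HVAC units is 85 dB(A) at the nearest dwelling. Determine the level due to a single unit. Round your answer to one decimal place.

Dividing the total intensity by 2 lowers the level by 10·log₁₀ 2 = 3.010 dB: L₁ = 85 − 3.010.

82.0 dB(A)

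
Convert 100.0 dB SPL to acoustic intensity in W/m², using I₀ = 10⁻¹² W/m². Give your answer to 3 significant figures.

I/I₀ = 10^(100.0/10) = 1e+10, so I = 1e+10 × 10⁻¹² W/m².

0.0100 W/m²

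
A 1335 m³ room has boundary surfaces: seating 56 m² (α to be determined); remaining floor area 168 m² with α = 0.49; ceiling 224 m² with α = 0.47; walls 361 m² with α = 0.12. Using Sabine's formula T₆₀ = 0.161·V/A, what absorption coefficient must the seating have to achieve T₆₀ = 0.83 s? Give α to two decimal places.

0.50

A = 0.161·V/T₆₀ = 0.161·1335/0.83 = 258.96 m² sabins.
Absorption from the other surfaces = 168·0.49 + 224·0.47 + 361·0.12 = 230.92 m², so the seating must supply 28.04 m² over 56 m².
α = 28.04/56 = 0.501.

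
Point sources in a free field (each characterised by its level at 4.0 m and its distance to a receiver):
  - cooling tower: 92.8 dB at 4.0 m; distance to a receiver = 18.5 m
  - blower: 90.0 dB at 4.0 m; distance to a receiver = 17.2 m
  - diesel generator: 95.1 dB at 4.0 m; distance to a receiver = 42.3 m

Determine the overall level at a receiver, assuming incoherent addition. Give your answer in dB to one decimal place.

First find each source's level at the receiver (point-source: −20·log₁₀(r/r_ref)), then combine on an intensity basis.
cooling tower: 92.8 − 20·log₁₀(18.5/4.0) = 92.8 − 13.30 = 79.50 dB.
blower: 90.0 − 20·log₁₀(17.2/4.0) = 90.0 − 12.67 = 77.33 dB.
diesel generator: 95.1 − 20·log₁₀(42.3/4.0) = 95.1 − 20.49 = 74.61 dB.
Σ 10^(L/10) = 1.721e+08 → L_total = 10·log₁₀(1.721e+08) = 82.36 dB.

82.4 dB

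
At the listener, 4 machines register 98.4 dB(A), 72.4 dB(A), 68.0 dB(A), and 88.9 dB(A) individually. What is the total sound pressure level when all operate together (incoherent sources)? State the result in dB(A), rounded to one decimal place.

98.9 dB(A)

For uncorrelated sources the intensities add, so convert each level to linear form, sum, and take 10·log₁₀ of the total.
Σ 10^(L/10) = 10^(98.4/10) + 10^(72.4/10) + 10^(68.0/10) + 10^(88.9/10) = 7.718e+09.
L_total = 10·log₁₀(7.718e+09) = 98.88 dB(A).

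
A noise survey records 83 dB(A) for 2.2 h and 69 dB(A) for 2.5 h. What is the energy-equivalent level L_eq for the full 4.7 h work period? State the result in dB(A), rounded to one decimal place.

The energy average is taken in the linear domain: L_eq = 10·log₁₀[(Σ tᵢ·10^(Lᵢ/10))/T], T = 4.7 h.
Σ tᵢ·10^(Lᵢ/10) = 2.2·10^(83/10) + 2.5·10^(69/10) = 4.588e+08.
L_eq = 10·log₁₀(4.588e+08/4.7) = 79.90 dB(A).

79.9 dB(A)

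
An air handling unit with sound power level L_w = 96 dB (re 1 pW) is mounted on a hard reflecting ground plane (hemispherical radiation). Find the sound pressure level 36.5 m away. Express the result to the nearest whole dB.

57 dB

Free-field hemispherical radiation: L_p = L_w − 10·log₁₀(2π·r²), r = 36.5 m.
2π·r² = 8371 m², 10·log₁₀ of that is 39.228 dB.
L_p = 96 − 39.228 = 56.77 dB.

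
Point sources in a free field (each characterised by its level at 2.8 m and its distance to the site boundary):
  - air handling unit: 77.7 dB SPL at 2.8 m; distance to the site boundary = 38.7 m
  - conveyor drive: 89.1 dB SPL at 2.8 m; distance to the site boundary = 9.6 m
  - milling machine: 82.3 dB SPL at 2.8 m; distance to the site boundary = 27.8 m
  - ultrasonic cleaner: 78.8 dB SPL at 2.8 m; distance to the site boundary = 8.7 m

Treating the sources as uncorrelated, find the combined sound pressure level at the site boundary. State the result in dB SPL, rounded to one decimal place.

79.0 dB SPL

Apply inverse-square spreading to bring every level to the receiver, then sum 10^(L/10).
air handling unit: 77.7 − 20·log₁₀(38.7/2.8) = 77.7 − 22.81 = 54.89 dB SPL.
conveyor drive: 89.1 − 20·log₁₀(9.6/2.8) = 89.1 − 10.70 = 78.40 dB SPL.
milling machine: 82.3 − 20·log₁₀(27.8/2.8) = 82.3 − 19.94 = 62.36 dB SPL.
ultrasonic cleaner: 78.8 − 20·log₁₀(8.7/2.8) = 78.8 − 9.85 = 68.95 dB SPL.
Σ 10^(L/10) = 7.904e+07 → L_total = 10·log₁₀(7.904e+07) = 78.98 dB SPL.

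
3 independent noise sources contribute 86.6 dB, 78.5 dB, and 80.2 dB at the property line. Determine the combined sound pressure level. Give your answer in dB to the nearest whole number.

88 dB

Incoherent sources combine by intensity addition: L_total = 10·log₁₀(Σ 10^(L_i/10)).
Σ 10^(L/10) = 10^(86.6/10) + 10^(78.5/10) + 10^(80.2/10) = 6.326e+08.
L_total = 10·log₁₀(6.326e+08) = 88.01 dB.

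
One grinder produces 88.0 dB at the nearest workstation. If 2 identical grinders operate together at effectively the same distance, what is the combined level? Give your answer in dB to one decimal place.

N identical incoherent sources raise the level by 10·log₁₀ N.
L_total = 88.0 + 10·log₁₀(2) = 88.0 + 3.010 = 91.01 dB.

91.0 dB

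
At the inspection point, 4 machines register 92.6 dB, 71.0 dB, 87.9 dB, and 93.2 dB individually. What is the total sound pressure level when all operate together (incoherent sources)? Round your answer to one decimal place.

Incoherent sources combine by intensity addition: L_total = 10·log₁₀(Σ 10^(L_i/10)).
Σ 10^(L/10) = 10^(92.6/10) + 10^(71.0/10) + 10^(87.9/10) + 10^(93.2/10) = 4.538e+09.
L_total = 10·log₁₀(4.538e+09) = 96.57 dB.

96.6 dB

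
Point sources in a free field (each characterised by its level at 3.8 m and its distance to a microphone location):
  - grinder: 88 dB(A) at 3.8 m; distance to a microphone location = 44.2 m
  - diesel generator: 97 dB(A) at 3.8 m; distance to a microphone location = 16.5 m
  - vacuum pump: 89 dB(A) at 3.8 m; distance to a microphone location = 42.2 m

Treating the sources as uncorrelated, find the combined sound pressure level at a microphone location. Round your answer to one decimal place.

First find each source's level at the receiver (point-source: −20·log₁₀(r/r_ref)), then combine on an intensity basis.
grinder: 88 − 20·log₁₀(44.2/3.8) = 88 − 21.31 = 66.69 dB(A).
diesel generator: 97 − 20·log₁₀(16.5/3.8) = 97 − 12.75 = 84.25 dB(A).
vacuum pump: 89 − 20·log₁₀(42.2/3.8) = 89 − 20.91 = 68.09 dB(A).
Σ 10^(L/10) = 2.769e+08 → L_total = 10·log₁₀(2.769e+08) = 84.42 dB(A).

84.4 dB(A)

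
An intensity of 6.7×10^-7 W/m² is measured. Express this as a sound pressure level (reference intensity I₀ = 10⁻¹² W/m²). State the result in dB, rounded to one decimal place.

L = 10·log₁₀(I/I₀) = 10·log₁₀(6.7×10^-7/10⁻¹²) = 10·log₁₀(6.7×10^5).
L = 10·(0.8261 + 5) = 58.26 dB.

58.3 dB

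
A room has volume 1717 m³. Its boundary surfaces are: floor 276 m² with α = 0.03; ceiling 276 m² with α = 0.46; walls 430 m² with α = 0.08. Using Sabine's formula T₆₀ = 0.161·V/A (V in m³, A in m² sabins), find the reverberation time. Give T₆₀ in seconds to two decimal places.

Total absorption A = 276·0.03 + 276·0.46 + 430·0.08 = 169.64 m² sabins.
T₆₀ = 0.161 × 1717 / 169.64 = 1.630 s.

1.63 s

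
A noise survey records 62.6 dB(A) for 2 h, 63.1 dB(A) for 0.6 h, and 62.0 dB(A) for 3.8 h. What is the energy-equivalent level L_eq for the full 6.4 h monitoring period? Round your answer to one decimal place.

Weight each interval's intensity by its duration and average over T = 6.4 h:
Σ tᵢ·10^(Lᵢ/10) = 2·10^(62.6/10) + 0.6·10^(63.1/10) + 3.8·10^(62.0/10) = 1.089e+07.
L_eq = 10·log₁₀(1.089e+07/6.4) = 62.31 dB(A).

62.3 dB(A)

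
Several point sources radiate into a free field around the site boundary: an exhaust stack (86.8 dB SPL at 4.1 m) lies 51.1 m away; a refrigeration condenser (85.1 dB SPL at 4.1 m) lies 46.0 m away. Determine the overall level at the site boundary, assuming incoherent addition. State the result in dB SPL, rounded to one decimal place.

67.5 dB SPL

First find each source's level at the receiver (point-source: −20·log₁₀(r/r_ref)), then combine on an intensity basis.
exhaust stack: 86.8 − 20·log₁₀(51.1/4.1) = 86.8 − 21.91 = 64.89 dB SPL.
refrigeration condenser: 85.1 − 20·log₁₀(46.0/4.1) = 85.1 − 21.00 = 64.10 dB SPL.
Σ 10^(L/10) = 5.652e+06 → L_total = 10·log₁₀(5.652e+06) = 67.52 dB SPL.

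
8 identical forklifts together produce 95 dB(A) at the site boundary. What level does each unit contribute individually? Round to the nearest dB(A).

For N identical incoherent sources L_total = L₁ + 10·log₁₀ N, so L₁ = 95 − 10·log₁₀(8) = 95 − 9.031.

86 dB(A)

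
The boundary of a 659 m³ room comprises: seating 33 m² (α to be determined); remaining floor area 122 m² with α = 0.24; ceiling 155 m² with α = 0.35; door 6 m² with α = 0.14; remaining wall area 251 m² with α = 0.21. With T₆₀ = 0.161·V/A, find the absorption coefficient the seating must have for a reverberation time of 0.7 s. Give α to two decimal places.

Required total absorption A = 0.161·659/0.7 = 151.57 m².
Absorption from the other surfaces = 122·0.24 + 155·0.35 + 6·0.14 + 251·0.21 = 137.08 m², so the seating must supply 14.49 m² over 33 m².
α = 14.49/33 = 0.439.

0.44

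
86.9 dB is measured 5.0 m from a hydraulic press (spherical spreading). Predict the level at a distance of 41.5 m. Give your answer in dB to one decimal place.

68.5 dB

Spherical spreading from a point source gives a 20·log₁₀(r₂/r₁) drop.
L₂ = 86.9 − 20·log₁₀(41.5/5.0) = 86.9 − 18.382 = 68.52 dB.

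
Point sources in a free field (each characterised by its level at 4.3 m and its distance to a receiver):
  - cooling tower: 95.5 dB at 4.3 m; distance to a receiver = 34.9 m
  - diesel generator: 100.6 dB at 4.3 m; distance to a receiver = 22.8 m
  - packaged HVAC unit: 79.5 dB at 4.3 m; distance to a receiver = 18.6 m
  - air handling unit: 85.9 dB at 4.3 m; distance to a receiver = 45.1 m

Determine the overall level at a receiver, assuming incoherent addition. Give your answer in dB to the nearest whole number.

Propagate each source to the receiver with L = L_ref − 20·log₁₀(r/r_ref), then add intensities.
cooling tower: 95.5 − 20·log₁₀(34.9/4.3) = 95.5 − 18.19 = 77.31 dB.
diesel generator: 100.6 − 20·log₁₀(22.8/4.3) = 100.6 − 14.49 = 86.11 dB.
packaged HVAC unit: 79.5 − 20·log₁₀(18.6/4.3) = 79.5 − 12.72 = 66.78 dB.
air handling unit: 85.9 − 20·log₁₀(45.1/4.3) = 85.9 − 20.41 = 65.49 dB.
Σ 10^(L/10) = 4.705e+08 → L_total = 10·log₁₀(4.705e+08) = 86.73 dB.

87 dB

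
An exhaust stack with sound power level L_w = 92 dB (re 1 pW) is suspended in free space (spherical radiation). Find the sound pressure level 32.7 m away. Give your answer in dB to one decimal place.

50.7 dB

L_p = L_w − 10·log₁₀(4π·r²) with r = 32.7 m.
4π·r² = 1.344e+04 m², 10·log₁₀ of that is 41.283 dB.
L_p = 92 − 41.283 = 50.72 dB.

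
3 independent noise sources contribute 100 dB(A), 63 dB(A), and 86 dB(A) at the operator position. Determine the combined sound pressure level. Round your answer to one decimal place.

Incoherent sources combine by intensity addition: L_total = 10·log₁₀(Σ 10^(L_i/10)).
Σ 10^(L/10) = 10^(100/10) + 10^(63/10) + 10^(86/10) = 1.040e+10.
L_total = 10·log₁₀(1.040e+10) = 100.17 dB(A).

100.2 dB(A)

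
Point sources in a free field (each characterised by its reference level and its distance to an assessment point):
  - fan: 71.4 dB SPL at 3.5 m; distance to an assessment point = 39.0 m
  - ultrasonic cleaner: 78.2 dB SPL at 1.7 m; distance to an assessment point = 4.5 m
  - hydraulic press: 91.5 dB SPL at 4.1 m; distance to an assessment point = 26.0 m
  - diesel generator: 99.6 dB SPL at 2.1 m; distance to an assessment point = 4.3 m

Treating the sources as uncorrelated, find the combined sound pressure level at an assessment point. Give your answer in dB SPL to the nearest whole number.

93 dB SPL

Apply inverse-square spreading to bring every level to the receiver, then sum 10^(L/10).
fan: 71.4 − 20·log₁₀(39.0/3.5) = 71.4 − 20.94 = 50.46 dB SPL.
ultrasonic cleaner: 78.2 − 20·log₁₀(4.5/1.7) = 78.2 − 8.46 = 69.74 dB SPL.
hydraulic press: 91.5 − 20·log₁₀(26.0/4.1) = 91.5 − 16.04 = 75.46 dB SPL.
diesel generator: 99.6 − 20·log₁₀(4.3/2.1) = 99.6 − 6.22 = 93.38 dB SPL.
Σ 10^(L/10) = 2.220e+09 → L_total = 10·log₁₀(2.220e+09) = 93.46 dB SPL.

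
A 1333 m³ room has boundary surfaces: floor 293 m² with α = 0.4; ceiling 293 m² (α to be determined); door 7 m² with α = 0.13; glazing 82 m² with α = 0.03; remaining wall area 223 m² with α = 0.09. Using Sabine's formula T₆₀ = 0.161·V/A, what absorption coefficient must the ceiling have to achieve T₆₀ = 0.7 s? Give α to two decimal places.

From T₆₀ = 0.161·V/A, the target T₆₀ = 0.7 s needs A = 0.161·1333/0.7 = 306.59 m².
Absorption from the other surfaces = 293·0.4 + 7·0.13 + 82·0.03 + 223·0.09 = 140.64 m², so the ceiling must supply 165.95 m² over 293 m².
α = 165.95/293 = 0.566.

0.57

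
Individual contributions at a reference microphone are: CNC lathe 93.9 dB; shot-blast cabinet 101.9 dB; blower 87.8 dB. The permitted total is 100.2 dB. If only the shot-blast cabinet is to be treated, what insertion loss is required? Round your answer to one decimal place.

3.2 dB

Fixed contribution from the other sources: Σ 10^(L/10) = 10^(93.9/10) + 10^(87.8/10) = 3.057e+09 (94.85 dB).
The limit corresponds to 10^(100.2/10) = 1.047e+10; subtracting the fixed part leaves 7.414e+09 for the shot-blast cabinet, i.e. 98.70 dB.
So the shot-blast cabinet must be reduced from 101.9 to 98.70 dB: IL = 3.20 dB.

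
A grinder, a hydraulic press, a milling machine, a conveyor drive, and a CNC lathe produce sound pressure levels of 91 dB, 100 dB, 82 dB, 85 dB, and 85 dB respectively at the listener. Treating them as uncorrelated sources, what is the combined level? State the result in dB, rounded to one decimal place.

100.8 dB

Incoherent sources combine by intensity addition: L_total = 10·log₁₀(Σ 10^(L_i/10)).
Σ 10^(L/10) = 10^(91/10) + 10^(100/10) + 10^(82/10) + 10^(85/10) + 10^(85/10) = 1.205e+10.
L_total = 10·log₁₀(1.205e+10) = 100.81 dB.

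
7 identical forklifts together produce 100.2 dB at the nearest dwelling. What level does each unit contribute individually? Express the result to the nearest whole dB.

Dividing the total intensity by 7 lowers the level by 10·log₁₀ 7 = 8.451 dB: L₁ = 100.2 − 8.451.

92 dB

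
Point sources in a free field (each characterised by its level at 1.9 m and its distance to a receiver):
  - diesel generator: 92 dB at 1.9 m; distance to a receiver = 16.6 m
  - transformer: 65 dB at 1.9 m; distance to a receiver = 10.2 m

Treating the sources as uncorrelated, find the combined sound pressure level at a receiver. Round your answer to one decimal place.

Apply inverse-square spreading to bring every level to the receiver, then sum 10^(L/10).
diesel generator: 92 − 20·log₁₀(16.6/1.9) = 92 − 18.83 = 73.17 dB.
transformer: 65 − 20·log₁₀(10.2/1.9) = 65 − 14.60 = 50.40 dB.
Σ 10^(L/10) = 2.087e+07 → L_total = 10·log₁₀(2.087e+07) = 73.20 dB.

73.2 dB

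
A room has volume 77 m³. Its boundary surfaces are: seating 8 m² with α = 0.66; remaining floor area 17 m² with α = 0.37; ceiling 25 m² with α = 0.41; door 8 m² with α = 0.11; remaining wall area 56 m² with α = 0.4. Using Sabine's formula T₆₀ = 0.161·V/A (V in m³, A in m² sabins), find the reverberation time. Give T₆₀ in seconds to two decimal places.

0.27 s

Summing Sᵢαᵢ: 8·0.66 + 17·0.37 + 25·0.41 + 8·0.11 + 56·0.4 = 45.10 m².
T₆₀ = 0.161 × 77 / 45.10 = 0.275 s.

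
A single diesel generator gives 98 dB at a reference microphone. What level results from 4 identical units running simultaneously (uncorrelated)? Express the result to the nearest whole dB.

104 dB

L_total = L₁ + 10·log₁₀ N for N identical incoherent sources.
L_total = 98 + 10·log₁₀(4) = 98 + 6.021 = 104.02 dB.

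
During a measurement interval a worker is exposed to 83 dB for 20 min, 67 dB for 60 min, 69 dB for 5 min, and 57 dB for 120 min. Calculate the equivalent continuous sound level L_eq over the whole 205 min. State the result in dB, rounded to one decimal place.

73.3 dB

L_eq = 10·log₁₀[(1/T)·Σ tᵢ·10^(Lᵢ/10)] with T = 205 min.
Σ tᵢ·10^(Lᵢ/10) = 20·10^(83/10) + 60·10^(67/10) + 5·10^(69/10) + 120·10^(57/10) = 4.391e+09.
L_eq = 10·log₁₀(4.391e+09/205) = 73.31 dB.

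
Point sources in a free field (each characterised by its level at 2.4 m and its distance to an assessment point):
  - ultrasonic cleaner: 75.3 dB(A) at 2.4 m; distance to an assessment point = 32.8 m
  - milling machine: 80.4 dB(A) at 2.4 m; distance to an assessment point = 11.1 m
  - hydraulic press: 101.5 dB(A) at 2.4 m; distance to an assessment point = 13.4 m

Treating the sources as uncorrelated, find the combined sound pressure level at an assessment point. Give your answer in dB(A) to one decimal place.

Apply inverse-square spreading to bring every level to the receiver, then sum 10^(L/10).
ultrasonic cleaner: 75.3 − 20·log₁₀(32.8/2.4) = 75.3 − 22.71 = 52.59 dB(A).
milling machine: 80.4 − 20·log₁₀(11.1/2.4) = 80.4 − 13.30 = 67.10 dB(A).
hydraulic press: 101.5 − 20·log₁₀(13.4/2.4) = 101.5 − 14.94 = 86.56 dB(A).
Σ 10^(L/10) = 4.584e+08 → L_total = 10·log₁₀(4.584e+08) = 86.61 dB(A).

86.6 dB(A)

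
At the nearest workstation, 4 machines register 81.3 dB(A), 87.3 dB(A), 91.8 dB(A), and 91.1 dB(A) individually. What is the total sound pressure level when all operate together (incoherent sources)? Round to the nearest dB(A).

95 dB(A)

Incoherent sources combine by intensity addition: L_total = 10·log₁₀(Σ 10^(L_i/10)).
Σ 10^(L/10) = 10^(81.3/10) + 10^(87.3/10) + 10^(91.8/10) + 10^(91.1/10) = 3.474e+09.
L_total = 10·log₁₀(3.474e+09) = 95.41 dB(A).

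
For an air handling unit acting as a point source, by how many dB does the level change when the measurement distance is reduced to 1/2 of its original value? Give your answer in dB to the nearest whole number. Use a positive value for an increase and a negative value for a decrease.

+6 dB

Point-source spreading: ΔL = −20·log₁₀(r₂/r₁).
ΔL = −20·log₁₀(0.5) = +6.02 dB.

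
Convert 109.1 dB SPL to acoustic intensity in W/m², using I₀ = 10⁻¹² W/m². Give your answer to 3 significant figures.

L = 10·log₁₀(I/I₀) ⇒ I = I₀·10^(L/10) = 10⁻¹² × 10^10.91.

0.0813 W/m²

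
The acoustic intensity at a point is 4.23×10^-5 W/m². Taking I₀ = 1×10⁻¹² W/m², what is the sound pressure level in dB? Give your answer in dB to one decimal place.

76.3 dB

L = 10·log₁₀(I/I₀) = 10·log₁₀(4.23×10^-5/10⁻¹²) = 10·log₁₀(4.23×10^7).
L = 10·(0.6263 + 7) = 76.26 dB.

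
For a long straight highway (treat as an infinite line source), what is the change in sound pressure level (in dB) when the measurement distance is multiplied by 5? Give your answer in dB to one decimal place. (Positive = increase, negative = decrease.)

-7.0 dB

Line-source spreading: ΔL = −10·log₁₀(r₂/r₁).
ΔL = −10·log₁₀(5) = -6.99 dB.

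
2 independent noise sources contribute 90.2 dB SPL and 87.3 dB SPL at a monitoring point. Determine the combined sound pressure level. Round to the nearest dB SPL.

92 dB SPL

For uncorrelated sources the intensities add, so convert each level to linear form, sum, and take 10·log₁₀ of the total.
Σ 10^(L/10) = 10^(90.2/10) + 10^(87.3/10) = 1.584e+09.
L_total = 10·log₁₀(1.584e+09) = 92.00 dB SPL.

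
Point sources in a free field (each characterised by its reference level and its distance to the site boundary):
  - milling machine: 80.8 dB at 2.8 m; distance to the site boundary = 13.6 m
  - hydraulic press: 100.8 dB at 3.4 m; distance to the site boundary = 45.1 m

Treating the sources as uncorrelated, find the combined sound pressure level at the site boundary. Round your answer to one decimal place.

78.7 dB

Apply inverse-square spreading to bring every level to the receiver, then sum 10^(L/10).
milling machine: 80.8 − 20·log₁₀(13.6/2.8) = 80.8 − 13.73 = 67.07 dB.
hydraulic press: 100.8 − 20·log₁₀(45.1/3.4) = 100.8 − 22.45 = 78.35 dB.
Σ 10^(L/10) = 7.343e+07 → L_total = 10·log₁₀(7.343e+07) = 78.66 dB.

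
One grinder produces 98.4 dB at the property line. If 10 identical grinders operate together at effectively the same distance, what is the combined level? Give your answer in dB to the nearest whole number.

N identical incoherent sources raise the level by 10·log₁₀ N.
L_total = 98.4 + 10·log₁₀(10) = 98.4 + 10.000 = 108.40 dB.

108 dB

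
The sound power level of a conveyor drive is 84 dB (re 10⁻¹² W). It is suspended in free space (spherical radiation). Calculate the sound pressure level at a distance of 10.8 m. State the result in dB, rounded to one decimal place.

52.3 dB

The power spreads over a sphere of area 4π·r², so L_p = L_w − 10·log₁₀(4π·r²).
4π·r² = 1466 m², 10·log₁₀ of that is 31.661 dB.
L_p = 84 − 31.661 = 52.34 dB.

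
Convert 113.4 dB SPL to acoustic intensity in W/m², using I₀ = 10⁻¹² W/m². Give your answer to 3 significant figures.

I = I₀·10^(L/10) = 10⁻¹² × 10^(113.4/10) = 10^(-0.660).

0.219 W/m²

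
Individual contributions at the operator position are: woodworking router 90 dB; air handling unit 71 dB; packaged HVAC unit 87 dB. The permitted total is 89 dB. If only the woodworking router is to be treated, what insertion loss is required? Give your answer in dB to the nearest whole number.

6 dB

The untreated sources together contribute 10^(71/10) + 10^(87/10) = 5.138e+08, i.e. 87.11 dB.
The limit corresponds to 10^(89/10) = 7.943e+08; subtracting the fixed part leaves 2.806e+08 for the woodworking router, i.e. 84.48 dB.
So the woodworking router must be reduced from 90 to 84.48 dB: IL = 5.52 dB.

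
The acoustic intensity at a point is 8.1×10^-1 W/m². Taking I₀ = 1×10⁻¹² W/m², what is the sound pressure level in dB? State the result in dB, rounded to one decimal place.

Dividing by I₀ shifts the exponent by 12: I/I₀ = 8.1×10^11.
L = 10·(0.9085 + 11) = 119.08 dB.

119.1 dB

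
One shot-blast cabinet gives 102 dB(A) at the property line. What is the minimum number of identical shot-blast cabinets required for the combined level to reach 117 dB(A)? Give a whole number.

N identical sources give L₁ + 10·log₁₀ N, so require 10·log₁₀ N ≥ 117 − 102 = 15.0 dB.
N ≥ 10^(15.0/10) = 31.623, so N = 32.

32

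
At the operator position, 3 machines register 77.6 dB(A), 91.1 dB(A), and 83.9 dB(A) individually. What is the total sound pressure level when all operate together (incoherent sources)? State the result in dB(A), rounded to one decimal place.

Incoherent sources combine by intensity addition: L_total = 10·log₁₀(Σ 10^(L_i/10)).
Σ 10^(L/10) = 10^(77.6/10) + 10^(91.1/10) + 10^(83.9/10) = 1.591e+09.
L_total = 10·log₁₀(1.591e+09) = 92.02 dB(A).

92.0 dB(A)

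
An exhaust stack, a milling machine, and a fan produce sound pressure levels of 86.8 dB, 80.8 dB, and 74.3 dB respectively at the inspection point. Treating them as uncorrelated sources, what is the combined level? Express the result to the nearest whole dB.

88 dB

Incoherent sources combine by intensity addition: L_total = 10·log₁₀(Σ 10^(L_i/10)).
Σ 10^(L/10) = 10^(86.8/10) + 10^(80.8/10) + 10^(74.3/10) = 6.258e+08.
L_total = 10·log₁₀(6.258e+08) = 87.96 dB.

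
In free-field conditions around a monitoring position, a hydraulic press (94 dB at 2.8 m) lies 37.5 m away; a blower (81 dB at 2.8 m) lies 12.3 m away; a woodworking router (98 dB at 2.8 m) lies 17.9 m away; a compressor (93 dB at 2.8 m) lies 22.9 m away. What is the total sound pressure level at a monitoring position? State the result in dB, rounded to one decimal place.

83.1 dB

Apply inverse-square spreading to bring every level to the receiver, then sum 10^(L/10).
hydraulic press: 94 − 20·log₁₀(37.5/2.8) = 94 − 22.54 = 71.46 dB.
blower: 81 − 20·log₁₀(12.3/2.8) = 81 − 12.85 = 68.15 dB.
woodworking router: 98 − 20·log₁₀(17.9/2.8) = 98 − 16.11 = 81.89 dB.
compressor: 93 − 20·log₁₀(22.9/2.8) = 93 − 18.25 = 74.75 dB.
Σ 10^(L/10) = 2.047e+08 → L_total = 10·log₁₀(2.047e+08) = 83.11 dB.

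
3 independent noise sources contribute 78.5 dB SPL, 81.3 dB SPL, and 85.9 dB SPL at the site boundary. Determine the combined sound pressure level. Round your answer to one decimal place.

For uncorrelated sources the intensities add, so convert each level to linear form, sum, and take 10·log₁₀ of the total.
Σ 10^(L/10) = 10^(78.5/10) + 10^(81.3/10) + 10^(85.9/10) = 5.947e+08.
L_total = 10·log₁₀(5.947e+08) = 87.74 dB SPL.

87.7 dB SPL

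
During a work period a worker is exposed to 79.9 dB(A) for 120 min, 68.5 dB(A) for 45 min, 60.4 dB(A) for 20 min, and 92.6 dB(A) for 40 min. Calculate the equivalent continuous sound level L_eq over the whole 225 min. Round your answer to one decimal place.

85.8 dB(A)

Weight each interval's intensity by its duration and average over T = 225 min:
Σ tᵢ·10^(Lᵢ/10) = 120·10^(79.9/10) + 45·10^(68.5/10) + 20·10^(60.4/10) + 40·10^(92.6/10) = 8.486e+10.
L_eq = 10·log₁₀(8.486e+10/225) = 85.76 dB(A).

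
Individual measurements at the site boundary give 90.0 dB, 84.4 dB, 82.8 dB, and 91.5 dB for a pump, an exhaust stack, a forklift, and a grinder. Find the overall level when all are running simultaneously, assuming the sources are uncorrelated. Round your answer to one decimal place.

For uncorrelated sources the intensities add, so convert each level to linear form, sum, and take 10·log₁₀ of the total.
Σ 10^(L/10) = 10^(90.0/10) + 10^(84.4/10) + 10^(82.8/10) + 10^(91.5/10) = 2.879e+09.
L_total = 10·log₁₀(2.879e+09) = 94.59 dB.

94.6 dB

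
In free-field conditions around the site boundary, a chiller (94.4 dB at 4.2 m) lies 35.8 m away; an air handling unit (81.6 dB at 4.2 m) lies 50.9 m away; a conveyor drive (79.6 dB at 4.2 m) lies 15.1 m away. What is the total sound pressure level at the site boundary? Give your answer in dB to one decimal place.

76.6 dB

Propagate each source to the receiver with L = L_ref − 20·log₁₀(r/r_ref), then add intensities.
chiller: 94.4 − 20·log₁₀(35.8/4.2) = 94.4 − 18.61 = 75.79 dB.
air handling unit: 81.6 − 20·log₁₀(50.9/4.2) = 81.6 − 21.67 = 59.93 dB.
conveyor drive: 79.6 − 20·log₁₀(15.1/4.2) = 79.6 − 11.11 = 68.49 dB.
Σ 10^(L/10) = 4.595e+07 → L_total = 10·log₁₀(4.595e+07) = 76.62 dB.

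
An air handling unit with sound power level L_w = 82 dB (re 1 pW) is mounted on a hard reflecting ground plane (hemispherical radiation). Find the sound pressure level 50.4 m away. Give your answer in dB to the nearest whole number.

40 dB

L_p = L_w − 10·log₁₀(2π·r²) with r = 50.4 m.
2π·r² = 1.596e+04 m², 10·log₁₀ of that is 42.030 dB.
L_p = 82 − 42.030 = 39.97 dB.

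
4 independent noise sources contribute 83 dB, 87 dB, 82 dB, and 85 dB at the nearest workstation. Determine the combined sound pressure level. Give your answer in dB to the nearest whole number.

91 dB

For uncorrelated sources the intensities add, so convert each level to linear form, sum, and take 10·log₁₀ of the total.
Σ 10^(L/10) = 10^(83/10) + 10^(87/10) + 10^(82/10) + 10^(85/10) = 1.175e+09.
L_total = 10·log₁₀(1.175e+09) = 90.70 dB.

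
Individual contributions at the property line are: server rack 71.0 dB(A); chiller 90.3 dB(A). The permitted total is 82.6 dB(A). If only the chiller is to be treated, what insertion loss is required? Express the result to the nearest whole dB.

The untreated sources together contribute 10^(71.0/10) = 1.259e+07, i.e. 71.00 dB(A).
The limit corresponds to 10^(82.6/10) = 1.820e+08; subtracting the fixed part leaves 1.694e+08 for the chiller, i.e. 82.29 dB(A).
Required insertion loss = 90.3 − 82.29 = 8.01 dB.

8 dB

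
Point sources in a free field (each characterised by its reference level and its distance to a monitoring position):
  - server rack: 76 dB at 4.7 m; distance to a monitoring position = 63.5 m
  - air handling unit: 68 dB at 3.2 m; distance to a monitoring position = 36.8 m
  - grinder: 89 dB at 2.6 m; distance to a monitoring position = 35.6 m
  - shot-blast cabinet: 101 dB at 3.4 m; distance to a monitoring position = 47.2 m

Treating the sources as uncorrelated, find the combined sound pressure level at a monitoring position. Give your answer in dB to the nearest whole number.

78 dB

First find each source's level at the receiver (point-source: −20·log₁₀(r/r_ref)), then combine on an intensity basis.
server rack: 76 − 20·log₁₀(63.5/4.7) = 76 − 22.61 = 53.39 dB.
air handling unit: 68 − 20·log₁₀(36.8/3.2) = 68 − 21.21 = 46.79 dB.
grinder: 89 − 20·log₁₀(35.6/2.6) = 89 − 22.73 = 66.27 dB.
shot-blast cabinet: 101 − 20·log₁₀(47.2/3.4) = 101 − 22.85 = 78.15 dB.
Σ 10^(L/10) = 6.983e+07 → L_total = 10·log₁₀(6.983e+07) = 78.44 dB.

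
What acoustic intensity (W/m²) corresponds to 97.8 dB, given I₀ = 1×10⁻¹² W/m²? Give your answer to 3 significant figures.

L = 10·log₁₀(I/I₀) ⇒ I = I₀·10^(L/10) = 10⁻¹² × 10^9.78.

0.00603 W/m²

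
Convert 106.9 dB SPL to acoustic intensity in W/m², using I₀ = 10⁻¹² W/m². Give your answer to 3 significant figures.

I = I₀·10^(L/10) = 10⁻¹² × 10^(106.9/10) = 10^(-1.310).

0.0490 W/m²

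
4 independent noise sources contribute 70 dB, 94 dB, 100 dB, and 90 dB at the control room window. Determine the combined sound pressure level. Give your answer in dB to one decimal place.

101.3 dB

Incoherent sources combine by intensity addition: L_total = 10·log₁₀(Σ 10^(L_i/10)).
Σ 10^(L/10) = 10^(70/10) + 10^(94/10) + 10^(100/10) + 10^(90/10) = 1.352e+10.
L_total = 10·log₁₀(1.352e+10) = 101.31 dB.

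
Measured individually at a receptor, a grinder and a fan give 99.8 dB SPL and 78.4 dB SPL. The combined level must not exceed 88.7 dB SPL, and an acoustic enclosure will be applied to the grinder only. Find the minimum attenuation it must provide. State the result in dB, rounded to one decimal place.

Fixed contribution from the other source: Σ 10^(L/10) = 10^(78.4/10) = 6.918e+07 (78.40 dB SPL).
To meet 88.7 dB SPL overall, the treated grinder may contribute at most 10^(88.7/10) − 6.918e+07 = 6.721e+08, i.e. 88.27 dB SPL.
So the grinder must be reduced from 99.8 to 88.27 dB SPL: IL = 11.53 dB.

11.5 dB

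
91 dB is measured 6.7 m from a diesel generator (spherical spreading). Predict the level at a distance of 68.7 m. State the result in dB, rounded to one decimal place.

Point-source attenuation: ΔL = 20·log₁₀(r₂/r₁) = 20·log₁₀(68.7/6.7) = 20.218 dB.
L₂ = 91 − 20·log₁₀(68.7/6.7) = 91 − 20.218 = 70.78 dB.

70.8 dB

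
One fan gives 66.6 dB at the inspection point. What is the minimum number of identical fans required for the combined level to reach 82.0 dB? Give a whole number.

Need L₁ + 10·log₁₀ N ≥ 82.0, i.e. log₁₀ N ≥ 1.54.
N ≥ 10^(15.4/10) = 34.674, so N = 35.

35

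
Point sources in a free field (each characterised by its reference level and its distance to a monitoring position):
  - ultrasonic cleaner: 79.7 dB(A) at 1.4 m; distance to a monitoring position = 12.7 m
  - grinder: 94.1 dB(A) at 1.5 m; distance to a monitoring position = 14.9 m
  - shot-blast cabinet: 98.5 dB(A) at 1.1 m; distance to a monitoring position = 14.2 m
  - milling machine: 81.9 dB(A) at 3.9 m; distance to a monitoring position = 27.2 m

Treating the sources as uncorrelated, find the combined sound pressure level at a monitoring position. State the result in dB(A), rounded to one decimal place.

78.6 dB(A)

First find each source's level at the receiver (point-source: −20·log₁₀(r/r_ref)), then combine on an intensity basis.
ultrasonic cleaner: 79.7 − 20·log₁₀(12.7/1.4) = 79.7 − 19.15 = 60.55 dB(A).
grinder: 94.1 − 20·log₁₀(14.9/1.5) = 94.1 − 19.94 = 74.16 dB(A).
shot-blast cabinet: 98.5 − 20·log₁₀(14.2/1.1) = 98.5 − 22.22 = 76.28 dB(A).
milling machine: 81.9 − 20·log₁₀(27.2/3.9) = 81.9 − 16.87 = 65.03 dB(A).
Σ 10^(L/10) = 7.285e+07 → L_total = 10·log₁₀(7.285e+07) = 78.62 dB(A).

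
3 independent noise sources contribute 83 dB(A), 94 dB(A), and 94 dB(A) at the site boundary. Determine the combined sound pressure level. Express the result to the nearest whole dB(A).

97 dB(A)

Incoherent sources combine by intensity addition: L_total = 10·log₁₀(Σ 10^(L_i/10)).
Σ 10^(L/10) = 10^(83/10) + 10^(94/10) + 10^(94/10) = 5.223e+09.
L_total = 10·log₁₀(5.223e+09) = 97.18 dB(A).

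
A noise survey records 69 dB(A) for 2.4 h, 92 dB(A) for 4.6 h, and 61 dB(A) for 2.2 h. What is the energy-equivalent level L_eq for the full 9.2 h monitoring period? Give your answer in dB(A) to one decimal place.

89.0 dB(A)

The energy average is taken in the linear domain: L_eq = 10·log₁₀[(Σ tᵢ·10^(Lᵢ/10))/T], T = 9.2 h.
Σ tᵢ·10^(Lᵢ/10) = 2.4·10^(69/10) + 4.6·10^(92/10) + 2.2·10^(61/10) = 7.312e+09.
L_eq = 10·log₁₀(7.312e+09/9.2) = 89.00 dB(A).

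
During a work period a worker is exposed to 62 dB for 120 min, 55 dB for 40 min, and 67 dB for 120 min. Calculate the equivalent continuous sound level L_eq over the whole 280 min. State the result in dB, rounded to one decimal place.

64.6 dB

The energy average is taken in the linear domain: L_eq = 10·log₁₀[(Σ tᵢ·10^(Lᵢ/10))/T], T = 280 min.
Σ tᵢ·10^(Lᵢ/10) = 120·10^(62/10) + 40·10^(55/10) + 120·10^(67/10) = 8.043e+08.
L_eq = 10·log₁₀(8.043e+08/280) = 64.58 dB.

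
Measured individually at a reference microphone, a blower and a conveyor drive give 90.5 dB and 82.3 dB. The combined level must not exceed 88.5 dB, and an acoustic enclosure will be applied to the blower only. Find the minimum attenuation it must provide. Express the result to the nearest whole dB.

3 dB

Everything except the blower sums to 10^(82.3/10) = 1.698e+08 in linear terms, 82.30 dB.
To meet 88.5 dB overall, the treated blower may contribute at most 10^(88.5/10) − 1.698e+08 = 5.381e+08, i.e. 87.31 dB.
So the blower must be reduced from 90.5 to 87.31 dB: IL = 3.19 dB.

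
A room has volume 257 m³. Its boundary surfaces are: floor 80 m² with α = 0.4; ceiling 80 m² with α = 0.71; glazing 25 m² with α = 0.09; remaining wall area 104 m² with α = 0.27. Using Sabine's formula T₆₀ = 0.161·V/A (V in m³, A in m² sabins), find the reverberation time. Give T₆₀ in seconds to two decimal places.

Summing Sᵢαᵢ: 80·0.4 + 80·0.71 + 25·0.09 + 104·0.27 = 119.13 m².
T₆₀ = 0.161·V/A = 0.161·257/119.13 = 0.347 s.

0.35 s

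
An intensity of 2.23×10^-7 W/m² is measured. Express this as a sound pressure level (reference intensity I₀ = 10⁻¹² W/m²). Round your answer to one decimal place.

L = 10·log₁₀(I/I₀) = 10·log₁₀(2.23×10^-7/10⁻¹²) = 10·log₁₀(2.23×10^5).
L = 10·(0.3483 + 5) = 53.48 dB.

53.5 dB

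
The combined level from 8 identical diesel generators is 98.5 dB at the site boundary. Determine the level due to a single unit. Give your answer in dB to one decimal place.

For N identical incoherent sources L_total = L₁ + 10·log₁₀ N, so L₁ = 98.5 − 10·log₁₀(8) = 98.5 − 9.031.

89.5 dB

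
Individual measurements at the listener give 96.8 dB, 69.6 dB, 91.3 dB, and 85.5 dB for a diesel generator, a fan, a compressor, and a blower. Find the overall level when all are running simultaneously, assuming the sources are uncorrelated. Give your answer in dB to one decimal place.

98.1 dB

Incoherent sources combine by intensity addition: L_total = 10·log₁₀(Σ 10^(L_i/10)).
Σ 10^(L/10) = 10^(96.8/10) + 10^(69.6/10) + 10^(91.3/10) + 10^(85.5/10) = 6.499e+09.
L_total = 10·log₁₀(6.499e+09) = 98.13 dB.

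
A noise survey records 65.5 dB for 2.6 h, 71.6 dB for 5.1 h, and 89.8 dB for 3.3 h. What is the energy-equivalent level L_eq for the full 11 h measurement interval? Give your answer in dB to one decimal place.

Weight each interval's intensity by its duration and average over T = 11 h:
Σ tᵢ·10^(Lᵢ/10) = 2.6·10^(65.5/10) + 5.1·10^(71.6/10) + 3.3·10^(89.8/10) = 3.234e+09.
L_eq = 10·log₁₀(3.234e+09/11) = 84.68 dB.

84.7 dB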